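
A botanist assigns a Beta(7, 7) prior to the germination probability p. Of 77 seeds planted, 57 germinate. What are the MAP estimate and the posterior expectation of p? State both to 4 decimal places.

Posterior: Beta(7+57, 7+20) = Beta(64, 27).
Mode = (64−1)/(64+27−2) = 63/89 = 0.7079.
Mean = 64/(64+27) = 64/91 = 0.7033.

MAP = 0.7079; posterior mean = 0.7033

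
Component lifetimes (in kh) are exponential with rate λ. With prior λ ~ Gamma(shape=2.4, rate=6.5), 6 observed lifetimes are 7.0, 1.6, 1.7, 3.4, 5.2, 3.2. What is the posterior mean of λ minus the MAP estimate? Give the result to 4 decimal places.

0.0350

Σ times = 22.1. Posterior: Gamma(shape = 2.4+6 = 8.4, rate = 6.5+22.1 = 28.6).
Mode = (α−1)/β = 7.4/28.6 = 0.2587.
Mean = α/β = 8.4/28.6 = 0.2937.
Difference = 0.2937 − 0.2587 = 0.0350.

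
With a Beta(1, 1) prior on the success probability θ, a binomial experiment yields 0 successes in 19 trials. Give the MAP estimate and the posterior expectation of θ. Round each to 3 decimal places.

Posterior: Beta(1+0, 1+19) = Beta(1, 20).
Since α = 1 ≤ 1 and β > 1, the Beta density is monotone decreasing on [0,1]; the mode is at 0.
Mean = 1/(1+20) = 0.048.

MAP estimate = 0.000, posterior expectation = 0.048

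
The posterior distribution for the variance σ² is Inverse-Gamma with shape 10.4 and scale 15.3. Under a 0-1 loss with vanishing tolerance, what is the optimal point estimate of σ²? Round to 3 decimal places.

1.342

Mode = β/(α+1) = 15.3/11.4 = 1.342.
Mean = β/(α−1) = 15.3/9.4 = 1.628.
This is the posterior mode — the MAP estimate.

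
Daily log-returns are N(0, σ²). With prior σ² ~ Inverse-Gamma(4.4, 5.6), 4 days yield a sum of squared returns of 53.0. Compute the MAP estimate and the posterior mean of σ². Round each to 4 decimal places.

MAP: 4.3378. Posterior mean: 5.9444.

Posterior: Inverse-Gamma(shape = 4.4+4/2 = 6.4, scale = 5.6+53.0/2 = 32.1).
Mode = β/(α+1) = 32.1/7.4 = 4.3378.
Mean = β/(α−1) = 32.1/5.4 = 5.9444.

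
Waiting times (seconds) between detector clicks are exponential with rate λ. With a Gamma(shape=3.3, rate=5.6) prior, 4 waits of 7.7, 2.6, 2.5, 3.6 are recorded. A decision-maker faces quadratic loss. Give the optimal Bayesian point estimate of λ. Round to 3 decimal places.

0.332

Σ times = 16.4. Posterior: Gamma(shape = 3.3+4 = 7.3, rate = 5.6+16.4 = 22.0).
Mode = (α−1)/β = 6.3/22.0 = 0.286.
Mean = α/β = 7.3/22.0 = 0.332.
Quadratic loss ⇒ the optimal estimator is the posterior mean.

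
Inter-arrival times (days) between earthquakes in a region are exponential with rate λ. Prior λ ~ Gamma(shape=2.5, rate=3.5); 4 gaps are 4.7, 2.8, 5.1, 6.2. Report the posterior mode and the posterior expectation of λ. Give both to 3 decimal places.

MAP = 0.247; posterior mean = 0.291

Σ times = 18.8. Posterior: Gamma(shape = 2.5+4 = 6.5, rate = 3.5+18.8 = 22.3).
Mode = (α−1)/β = 5.5/22.3 = 0.247.
Mean = α/β = 6.5/22.3 = 0.291.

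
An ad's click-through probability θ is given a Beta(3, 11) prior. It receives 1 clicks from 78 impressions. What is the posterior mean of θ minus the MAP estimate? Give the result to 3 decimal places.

Posterior: Beta(3+1, 11+77) = Beta(4, 88).
Mode = (4−1)/(4+88−2) = 3/90 = 0.033.
Mean = 4/(4+88) = 4/92 = 0.043.
Difference = 0.043 − 0.033 = 0.010.

0.010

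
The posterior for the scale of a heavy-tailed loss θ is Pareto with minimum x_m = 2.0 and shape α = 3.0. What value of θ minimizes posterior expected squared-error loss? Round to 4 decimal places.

3.0000

The Pareto density is strictly decreasing on [x_m, ∞), so the mode is x_m = 2.0000.
Mean = α·x_m/(α−1) = 3.0·2.0/2.0 = 3.0000.
Squared-error loss ⇒ the optimal estimator is the posterior mean.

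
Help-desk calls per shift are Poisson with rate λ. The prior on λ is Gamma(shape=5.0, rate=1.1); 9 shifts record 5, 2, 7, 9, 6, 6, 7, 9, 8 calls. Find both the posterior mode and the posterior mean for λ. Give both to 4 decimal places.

posterior mode = 6.2376, posterior mean = 6.3366

Σ counts = 59. Posterior: Gamma(shape = 5.0+59 = 64.0, rate = 1.1+9 = 10.1).
Mode = (α−1)/β = 63.0/10.1 = 6.2376.
Mean = α/β = 64.0/10.1 = 6.3366.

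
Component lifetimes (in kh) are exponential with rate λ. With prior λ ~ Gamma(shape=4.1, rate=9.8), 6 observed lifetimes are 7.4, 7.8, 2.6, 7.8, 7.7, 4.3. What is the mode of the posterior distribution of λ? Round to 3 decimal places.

Σ times = 37.6. Posterior: Gamma(shape = 4.1+6 = 10.1, rate = 9.8+37.6 = 47.4).
Mode = (α−1)/β = 9.1/47.4 = 0.192.
Mean = α/β = 10.1/47.4 = 0.213.
This is the posterior mode — the MAP estimate.

0.192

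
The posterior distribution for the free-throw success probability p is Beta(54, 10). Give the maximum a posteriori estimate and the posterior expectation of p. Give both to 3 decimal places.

MAP: 0.855. Posterior mean: 0.844.

Mode = (54−1)/(54+10−2) = 53/62 = 0.855.
Mean = 54/(54+10) = 54/64 = 0.844.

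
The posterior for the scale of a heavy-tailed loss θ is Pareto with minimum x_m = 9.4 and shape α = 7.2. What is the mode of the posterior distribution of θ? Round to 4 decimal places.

9.4000

The Pareto density is strictly decreasing on [x_m, ∞), so the mode is x_m = 9.4000.
Mean = α·x_m/(α−1) = 7.2·9.4/6.2 = 10.9161.
This is the posterior mode — the MAP estimate.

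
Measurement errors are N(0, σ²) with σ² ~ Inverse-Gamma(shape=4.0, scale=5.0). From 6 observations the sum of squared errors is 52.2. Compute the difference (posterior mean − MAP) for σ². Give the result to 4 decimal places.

Posterior: Inverse-Gamma(shape = 4.0+6/2 = 7.0, scale = 5.0+52.2/2 = 31.1).
Mode = β/(α+1) = 31.1/8.0 = 3.8875.
Mean = β/(α−1) = 31.1/6.0 = 5.1833.
Difference = 5.1833 − 3.8875 = 1.2958.

1.2958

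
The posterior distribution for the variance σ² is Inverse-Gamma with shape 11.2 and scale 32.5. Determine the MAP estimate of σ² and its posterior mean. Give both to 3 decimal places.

Mode = β/(α+1) = 32.5/12.2 = 2.664.
Mean = β/(α−1) = 32.5/10.2 = 3.186.

MAP = 2.664; posterior mean = 3.186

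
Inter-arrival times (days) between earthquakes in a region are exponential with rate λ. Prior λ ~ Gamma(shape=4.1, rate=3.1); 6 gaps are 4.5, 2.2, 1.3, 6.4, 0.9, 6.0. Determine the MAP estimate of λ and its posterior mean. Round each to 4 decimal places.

MAP: 0.3730. Posterior mean: 0.4139.

Σ times = 21.3. Posterior: Gamma(shape = 4.1+6 = 10.1, rate = 3.1+21.3 = 24.4).
Mode = (α−1)/β = 9.1/24.4 = 0.3730.
Mean = α/β = 10.1/24.4 = 0.4139.
The posterior is right-skewed, so the mean exceeds the mode.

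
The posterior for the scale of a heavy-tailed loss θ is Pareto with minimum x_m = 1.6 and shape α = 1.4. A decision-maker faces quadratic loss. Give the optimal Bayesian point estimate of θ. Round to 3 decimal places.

The Pareto density is strictly decreasing on [x_m, ∞), so the mode is x_m = 1.600.
Mean = α·x_m/(α−1) = 1.4·1.6/0.4 = 5.600.
Quadratic loss ⇒ the optimal estimator is the posterior mean.

5.600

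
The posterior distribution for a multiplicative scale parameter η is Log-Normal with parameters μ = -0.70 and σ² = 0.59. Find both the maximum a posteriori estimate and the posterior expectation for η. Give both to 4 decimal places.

Mode = exp(μ − σ²) = exp(-1.29) = 0.2753.
Mean = exp(μ + σ²/2) = exp(-0.405) = 0.6670.

η_MAP = 0.2753, E[η|data] = 0.6670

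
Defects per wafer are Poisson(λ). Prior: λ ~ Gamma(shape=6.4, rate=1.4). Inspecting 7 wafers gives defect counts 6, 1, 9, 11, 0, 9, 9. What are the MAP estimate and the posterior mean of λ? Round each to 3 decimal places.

MAP = 6.000; posterior mean = 6.119

Σ counts = 45. Posterior: Gamma(shape = 6.4+45 = 51.4, rate = 1.4+7 = 8.4).
Mode = (α−1)/β = 50.4/8.4 = 6.000.
Mean = α/β = 51.4/8.4 = 6.119.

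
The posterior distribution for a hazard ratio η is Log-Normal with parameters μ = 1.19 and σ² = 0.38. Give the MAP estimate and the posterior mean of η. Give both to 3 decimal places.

Mode = exp(μ − σ²) = exp(0.81) = 2.248.
Mean = exp(μ + σ²/2) = exp(1.380) = 3.975.

MAP: 2.248. Posterior mean: 3.975.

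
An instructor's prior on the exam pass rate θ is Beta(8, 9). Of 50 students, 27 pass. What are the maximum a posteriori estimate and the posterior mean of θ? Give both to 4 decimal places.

Posterior: Beta(8+27, 9+23) = Beta(35, 32).
Mode = (35−1)/(35+32−2) = 34/65 = 0.5231.
Mean = 35/(35+32) = 35/67 = 0.5224.
The mean is pulled below the mode by the posterior's left skew.

MAP: 0.5231. Posterior mean: 0.5224.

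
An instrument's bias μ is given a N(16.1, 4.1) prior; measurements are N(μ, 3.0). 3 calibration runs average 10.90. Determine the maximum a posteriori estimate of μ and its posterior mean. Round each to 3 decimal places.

MAP = 11.920, posterior mean = 11.920

Posterior for μ is Normal. Precision-weighted mean: (1/4.1·16.1 + 3/3.0·10.90) / (1/4.1 + 3/3.0) = 11.920.
A Normal posterior is symmetric, so mode = mean.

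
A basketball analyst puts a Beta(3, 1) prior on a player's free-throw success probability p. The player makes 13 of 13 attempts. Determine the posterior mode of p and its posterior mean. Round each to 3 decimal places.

MAP: 1.000. Posterior mean: 0.941.

Posterior: Beta(3+13, 1+0) = Beta(16, 1).
Since β = 1 ≤ 1 and α > 1, the Beta density is monotone increasing on [0,1]; the mode is at 1.
Mean = 16/(16+1) = 0.941.
Mode > mean: the posterior has a left tail.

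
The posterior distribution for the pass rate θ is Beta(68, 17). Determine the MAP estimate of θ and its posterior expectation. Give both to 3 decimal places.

Mode = (68−1)/(68+17−2) = 67/83 = 0.807.
Mean = 68/(68+17) = 68/85 = 0.800.
Mode > mean: the posterior has a left tail.

MAP = 0.807, posterior mean = 0.800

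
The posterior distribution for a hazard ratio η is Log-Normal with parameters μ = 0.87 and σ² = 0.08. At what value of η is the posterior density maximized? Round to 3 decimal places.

Mode = exp(μ − σ²) = exp(0.79) = 2.203.
Mean = exp(μ + σ²/2) = exp(0.910) = 2.484.
This is the posterior mode — the MAP estimate.

2.203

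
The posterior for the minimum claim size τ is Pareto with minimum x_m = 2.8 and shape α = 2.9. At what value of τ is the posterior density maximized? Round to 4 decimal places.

2.8000

The Pareto density is strictly decreasing on [x_m, ∞), so the mode is x_m = 2.8000.
Mean = α·x_m/(α−1) = 2.9·2.8/1.9 = 4.2737.
This is the posterior mode — the MAP estimate.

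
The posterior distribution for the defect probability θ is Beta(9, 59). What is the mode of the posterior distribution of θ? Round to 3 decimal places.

0.121

Mode = (9−1)/(9+59−2) = 8/66 = 0.121.
Mean = 9/(9+59) = 9/68 = 0.132.
This is the posterior mode — the MAP estimate.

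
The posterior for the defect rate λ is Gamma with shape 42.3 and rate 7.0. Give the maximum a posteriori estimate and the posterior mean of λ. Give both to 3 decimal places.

MAP = 5.900, posterior mean = 6.043

Mode = (α−1)/β = 41.3/7.0 = 5.900.
Mean = α/β = 42.3/7.0 = 6.043.
The mean is pulled above the mode by the posterior's right skew.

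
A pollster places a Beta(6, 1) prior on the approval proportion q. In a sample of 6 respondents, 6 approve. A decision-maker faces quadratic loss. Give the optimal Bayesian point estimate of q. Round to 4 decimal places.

Posterior: Beta(6+6, 1+0) = Beta(12, 1).
Since β = 1 ≤ 1 and α > 1, the Beta density is monotone increasing on [0,1]; the mode is at 1.
Mean = 12/(12+1) = 0.9231.
Quadratic loss ⇒ the optimal estimator is the posterior mean.

0.9231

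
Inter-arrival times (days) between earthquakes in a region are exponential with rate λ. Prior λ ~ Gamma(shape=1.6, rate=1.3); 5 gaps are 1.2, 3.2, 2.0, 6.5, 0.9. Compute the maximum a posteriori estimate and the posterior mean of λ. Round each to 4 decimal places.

Σ times = 13.8. Posterior: Gamma(shape = 1.6+5 = 6.6, rate = 1.3+13.8 = 15.1).
Mode = (α−1)/β = 5.6/15.1 = 0.3709.
Mean = α/β = 6.6/15.1 = 0.4371.
The posterior is right-skewed, so the mean exceeds the mode.

MAP = 0.3709; posterior mean = 0.4371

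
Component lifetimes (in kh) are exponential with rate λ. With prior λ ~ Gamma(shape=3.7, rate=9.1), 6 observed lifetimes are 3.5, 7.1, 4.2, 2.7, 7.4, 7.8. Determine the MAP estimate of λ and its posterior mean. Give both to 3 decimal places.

MAP: 0.208. Posterior mean: 0.232.

Σ times = 32.7. Posterior: Gamma(shape = 3.7+6 = 9.7, rate = 9.1+32.7 = 41.8).
Mode = (α−1)/β = 8.7/41.8 = 0.208.
Mean = α/β = 9.7/41.8 = 0.232.
The posterior is right-skewed, so the mean exceeds the mode.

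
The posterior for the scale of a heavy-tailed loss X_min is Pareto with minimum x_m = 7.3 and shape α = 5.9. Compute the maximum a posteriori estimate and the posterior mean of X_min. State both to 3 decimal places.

MAP = 7.300, posterior mean = 8.790

The Pareto density is strictly decreasing on [x_m, ∞), so the mode is x_m = 7.300.
Mean = α·x_m/(α−1) = 5.9·7.3/4.9 = 8.790.
The posterior is right-skewed, so the mean exceeds the mode.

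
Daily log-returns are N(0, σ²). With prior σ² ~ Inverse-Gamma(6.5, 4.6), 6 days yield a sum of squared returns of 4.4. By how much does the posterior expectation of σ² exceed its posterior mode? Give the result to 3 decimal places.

0.152

Posterior: Inverse-Gamma(shape = 6.5+6/2 = 9.5, scale = 4.6+4.4/2 = 6.8).
Mode = β/(α+1) = 6.8/10.5 = 0.648.
Mean = β/(α−1) = 6.8/8.5 = 0.800.
Difference = 0.800 − 0.648 = 0.152.
Right-skewed posterior ⇒ mode < mean.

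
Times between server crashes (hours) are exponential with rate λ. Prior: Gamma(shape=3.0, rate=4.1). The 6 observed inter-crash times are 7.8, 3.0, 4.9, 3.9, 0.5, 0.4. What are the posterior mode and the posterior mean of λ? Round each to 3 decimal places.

Σ times = 20.5. Posterior: Gamma(shape = 3.0+6 = 9.0, rate = 4.1+20.5 = 24.6).
Mode = (α−1)/β = 8.0/24.6 = 0.325.
Mean = α/β = 9.0/24.6 = 0.366.
The mean is pulled above the mode by the posterior's right skew.

MAP: 0.325. Posterior mean: 0.366.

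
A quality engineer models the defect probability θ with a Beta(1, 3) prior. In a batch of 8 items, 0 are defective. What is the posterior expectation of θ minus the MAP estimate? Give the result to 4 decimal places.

Posterior: Beta(1+0, 3+8) = Beta(1, 11).
Since α = 1 ≤ 1 and β > 1, the Beta density is monotone decreasing on [0,1]; the mode is at 0.
Mean = 1/(1+11) = 0.0833.
Difference = 0.0833 − 0.0000 = 0.0833.

0.0833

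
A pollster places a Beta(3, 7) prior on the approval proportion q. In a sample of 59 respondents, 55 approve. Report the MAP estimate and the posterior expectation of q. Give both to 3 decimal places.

MAP = 0.851; posterior mean = 0.841

Posterior: Beta(3+55, 7+4) = Beta(58, 11).
Mode = (58−1)/(58+11−2) = 57/67 = 0.851.
Mean = 58/(58+11) = 58/69 = 0.841.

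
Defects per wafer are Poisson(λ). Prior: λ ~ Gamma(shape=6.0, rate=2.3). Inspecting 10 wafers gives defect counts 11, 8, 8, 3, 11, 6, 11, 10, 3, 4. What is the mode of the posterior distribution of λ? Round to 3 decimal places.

6.504

Σ counts = 75. Posterior: Gamma(shape = 6.0+75 = 81.0, rate = 2.3+10 = 12.3).
Mode = (α−1)/β = 80.0/12.3 = 6.504.
Mean = α/β = 81.0/12.3 = 6.585.
This is the posterior mode — the MAP estimate.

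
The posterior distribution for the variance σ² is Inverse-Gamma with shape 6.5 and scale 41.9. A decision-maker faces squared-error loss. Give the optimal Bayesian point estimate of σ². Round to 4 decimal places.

Mode = β/(α+1) = 41.9/7.5 = 5.5867.
Mean = β/(α−1) = 41.9/5.5 = 7.6182.
Squared-error loss ⇒ the optimal estimator is the posterior mean.

7.6182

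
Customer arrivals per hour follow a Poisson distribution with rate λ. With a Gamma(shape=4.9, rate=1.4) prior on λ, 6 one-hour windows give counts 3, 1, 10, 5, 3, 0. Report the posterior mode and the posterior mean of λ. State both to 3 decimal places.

MAP = 3.500, posterior mean = 3.635

Σ counts = 22. Posterior: Gamma(shape = 4.9+22 = 26.9, rate = 1.4+6 = 7.4).
Mode = (α−1)/β = 25.9/7.4 = 3.500.
Mean = α/β = 26.9/7.4 = 3.635.
Mean > mode: the posterior has a right tail.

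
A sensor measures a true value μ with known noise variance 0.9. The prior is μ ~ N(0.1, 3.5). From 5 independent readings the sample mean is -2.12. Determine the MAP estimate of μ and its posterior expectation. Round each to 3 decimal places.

MAP = -2.011, posterior mean = -2.011

Posterior for μ is Normal. Precision-weighted mean: (1/3.5·0.1 + 5/0.9·-2.12) / (1/3.5 + 5/0.9) = -2.011.
A Normal posterior is symmetric, so mode = mean.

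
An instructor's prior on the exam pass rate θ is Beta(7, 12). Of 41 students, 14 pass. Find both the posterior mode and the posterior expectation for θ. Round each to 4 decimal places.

Posterior: Beta(7+14, 12+27) = Beta(21, 39).
Mode = (21−1)/(21+39−2) = 20/58 = 0.3448.
Mean = 21/(21+39) = 21/60 = 0.3500.
Mean > mode: the posterior has a right tail.

MAP: 0.3448. Posterior mean: 0.3500.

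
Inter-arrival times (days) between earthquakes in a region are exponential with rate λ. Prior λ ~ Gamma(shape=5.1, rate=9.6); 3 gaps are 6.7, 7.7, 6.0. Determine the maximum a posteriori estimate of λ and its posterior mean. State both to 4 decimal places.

λ_MAP = 0.2367, E[λ|data] = 0.2700

Σ times = 20.4. Posterior: Gamma(shape = 5.1+3 = 8.1, rate = 9.6+20.4 = 30.0).
Mode = (α−1)/β = 7.1/30.0 = 0.2367.
Mean = α/β = 8.1/30.0 = 0.2700.
The mean is pulled above the mode by the posterior's right skew.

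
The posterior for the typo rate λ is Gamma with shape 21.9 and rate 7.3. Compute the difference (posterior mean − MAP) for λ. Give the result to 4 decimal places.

Mode = (α−1)/β = 20.9/7.3 = 2.8630.
Mean = α/β = 21.9/7.3 = 3.0000.
Difference = 3.0000 − 2.8630 = 0.1370.
Right-skewed posterior ⇒ mode < mean.

0.1370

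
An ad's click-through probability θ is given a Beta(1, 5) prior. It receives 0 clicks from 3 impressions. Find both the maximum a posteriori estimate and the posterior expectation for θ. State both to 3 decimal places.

θ_MAP = 0.000, E[θ|data] = 0.111

Posterior: Beta(1+0, 5+3) = Beta(1, 8).
Since α = 1 ≤ 1 and β > 1, the Beta density is monotone decreasing on [0,1]; the mode is at 0.
Mean = 1/(1+8) = 0.111.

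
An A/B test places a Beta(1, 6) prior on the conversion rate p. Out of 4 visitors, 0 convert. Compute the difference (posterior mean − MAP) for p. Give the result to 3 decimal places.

0.091

Posterior: Beta(1+0, 6+4) = Beta(1, 10).
Since α = 1 ≤ 1 and β > 1, the Beta density is monotone decreasing on [0,1]; the mode is at 0.
Mean = 1/(1+10) = 0.091.
Difference = 0.091 − 0.000 = 0.091.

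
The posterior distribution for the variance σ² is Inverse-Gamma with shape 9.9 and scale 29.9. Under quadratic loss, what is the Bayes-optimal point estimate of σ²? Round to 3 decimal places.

Mode = β/(α+1) = 29.9/10.9 = 2.743.
Mean = β/(α−1) = 29.9/8.9 = 3.360.
Quadratic loss ⇒ the optimal estimator is the posterior mean.

3.360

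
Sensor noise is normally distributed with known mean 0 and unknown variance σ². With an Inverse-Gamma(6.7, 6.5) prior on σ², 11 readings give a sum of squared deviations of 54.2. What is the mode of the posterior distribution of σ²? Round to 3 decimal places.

2.545

Posterior: Inverse-Gamma(shape = 6.7+11/2 = 12.2, scale = 6.5+54.2/2 = 33.6).
Mode = β/(α+1) = 33.6/13.2 = 2.545.
Mean = β/(α−1) = 33.6/11.2 = 3.000.
This is the posterior mode — the MAP estimate.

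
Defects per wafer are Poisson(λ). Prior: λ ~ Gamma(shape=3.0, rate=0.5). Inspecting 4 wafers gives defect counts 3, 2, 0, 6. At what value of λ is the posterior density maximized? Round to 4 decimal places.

Σ counts = 11. Posterior: Gamma(shape = 3.0+11 = 14.0, rate = 0.5+4 = 4.5).
Mode = (α−1)/β = 13.0/4.5 = 2.8889.
Mean = α/β = 14.0/4.5 = 3.1111.
This is the posterior mode — the MAP estimate.

2.8889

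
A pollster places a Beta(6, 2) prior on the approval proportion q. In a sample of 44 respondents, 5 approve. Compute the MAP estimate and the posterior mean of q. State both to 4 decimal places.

MAP = 0.2000, posterior mean = 0.2115

Posterior: Beta(6+5, 2+39) = Beta(11, 41).
Mode = (11−1)/(11+41−2) = 10/50 = 0.2000.
Mean = 11/(11+41) = 11/52 = 0.2115.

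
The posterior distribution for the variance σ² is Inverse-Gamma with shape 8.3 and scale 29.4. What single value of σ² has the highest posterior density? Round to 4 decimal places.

Mode = β/(α+1) = 29.4/9.3 = 3.1613.
Mean = β/(α−1) = 29.4/7.3 = 4.0274.
This is the posterior mode — the MAP estimate.

3.1613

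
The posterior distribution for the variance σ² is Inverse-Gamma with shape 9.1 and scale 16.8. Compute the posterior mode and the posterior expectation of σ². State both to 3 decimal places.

σ²_MAP = 1.663, E[σ²|data] = 2.074

Mode = β/(α+1) = 16.8/10.1 = 1.663.
Mean = β/(α−1) = 16.8/8.1 = 2.074.
The posterior is right-skewed, so the mean exceeds the mode.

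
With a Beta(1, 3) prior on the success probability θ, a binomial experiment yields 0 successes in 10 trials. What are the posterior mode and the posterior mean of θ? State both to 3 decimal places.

Posterior: Beta(1+0, 3+10) = Beta(1, 13).
Since α = 1 ≤ 1 and β > 1, the Beta density is monotone decreasing on [0,1]; the mode is at 0.
Mean = 1/(1+13) = 0.071.
Right-skewed posterior ⇒ mode < mean.

MAP = 0.000, posterior mean = 0.071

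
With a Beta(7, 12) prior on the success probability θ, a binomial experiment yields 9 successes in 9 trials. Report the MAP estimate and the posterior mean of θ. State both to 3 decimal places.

Posterior: Beta(7+9, 12+0) = Beta(16, 12).
Mode = (16−1)/(16+12−2) = 15/26 = 0.577.
Mean = 16/(16+12) = 16/28 = 0.571.
The posterior is left-skewed, so the mode exceeds the mean.

θ_MAP = 0.577, E[θ|data] = 0.571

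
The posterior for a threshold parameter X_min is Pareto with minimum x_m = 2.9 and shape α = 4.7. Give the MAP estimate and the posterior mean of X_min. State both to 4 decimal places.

X_min_MAP = 2.9000, E[X_min|data] = 3.6838

The Pareto density is strictly decreasing on [x_m, ∞), so the mode is x_m = 2.9000.
Mean = α·x_m/(α−1) = 4.7·2.9/3.7 = 3.6838.
The posterior is right-skewed, so the mean exceeds the mode.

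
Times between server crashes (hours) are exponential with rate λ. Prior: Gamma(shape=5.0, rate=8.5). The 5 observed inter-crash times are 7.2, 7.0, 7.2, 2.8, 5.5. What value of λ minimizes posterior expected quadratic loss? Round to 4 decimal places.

Σ times = 29.7. Posterior: Gamma(shape = 5.0+5 = 10.0, rate = 8.5+29.7 = 38.2).
Mode = (α−1)/β = 9.0/38.2 = 0.2356.
Mean = α/β = 10.0/38.2 = 0.2618.
Quadratic loss ⇒ the optimal estimator is the posterior mean.

0.2618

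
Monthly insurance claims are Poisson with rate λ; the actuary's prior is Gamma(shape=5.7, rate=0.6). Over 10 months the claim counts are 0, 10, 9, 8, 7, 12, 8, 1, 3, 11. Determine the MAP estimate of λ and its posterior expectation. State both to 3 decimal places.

MAP estimate = 6.953, posterior expectation = 7.047

Σ counts = 69. Posterior: Gamma(shape = 5.7+69 = 74.7, rate = 0.6+10 = 10.6).
Mode = (α−1)/β = 73.7/10.6 = 6.953.
Mean = α/β = 74.7/10.6 = 7.047.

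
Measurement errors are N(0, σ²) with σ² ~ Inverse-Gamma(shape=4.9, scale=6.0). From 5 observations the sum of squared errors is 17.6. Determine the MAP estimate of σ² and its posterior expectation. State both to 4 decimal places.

MAP: 1.7619. Posterior mean: 2.3125.

Posterior: Inverse-Gamma(shape = 4.9+5/2 = 7.4, scale = 6.0+17.6/2 = 14.8).
Mode = β/(α+1) = 14.8/8.4 = 1.7619.
Mean = β/(α−1) = 14.8/6.4 = 2.3125.
Mean > mode: the posterior has a right tail.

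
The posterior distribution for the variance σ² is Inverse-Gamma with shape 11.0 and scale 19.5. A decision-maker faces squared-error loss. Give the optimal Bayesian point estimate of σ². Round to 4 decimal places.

Mode = β/(α+1) = 19.5/12.0 = 1.6250.
Mean = β/(α−1) = 19.5/10.0 = 1.9500.
Squared-error loss ⇒ the optimal estimator is the posterior mean.

1.9500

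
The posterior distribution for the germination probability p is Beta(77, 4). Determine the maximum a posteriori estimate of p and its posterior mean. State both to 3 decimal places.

Mode = (77−1)/(77+4−2) = 76/79 = 0.962.
Mean = 77/(77+4) = 77/81 = 0.951.
The mean is pulled below the mode by the posterior's left skew.

MAP: 0.962. Posterior mean: 0.951.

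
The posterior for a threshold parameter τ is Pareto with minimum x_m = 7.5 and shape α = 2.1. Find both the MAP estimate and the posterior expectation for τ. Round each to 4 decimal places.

The Pareto density is strictly decreasing on [x_m, ∞), so the mode is x_m = 7.5000.
Mean = α·x_m/(α−1) = 2.1·7.5/1.1 = 14.3182.

MAP = 7.5000, posterior mean = 14.3182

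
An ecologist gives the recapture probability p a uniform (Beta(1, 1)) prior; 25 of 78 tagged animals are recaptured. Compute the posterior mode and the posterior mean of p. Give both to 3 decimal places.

MAP = 0.321, posterior mean = 0.325

Posterior: Beta(1+25, 1+53) = Beta(26, 54).
Mode = (26−1)/(26+54−2) = 25/78 = 0.321.
With a flat prior the MAP equals the MLE, 25/78.
Mean = 26/(26+54) = 26/80 = 0.325.
Mean > mode: the posterior has a right tail.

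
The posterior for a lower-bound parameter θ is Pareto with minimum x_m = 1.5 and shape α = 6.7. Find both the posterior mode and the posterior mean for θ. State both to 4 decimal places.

The Pareto density is strictly decreasing on [x_m, ∞), so the mode is x_m = 1.5000.
Mean = α·x_m/(α−1) = 6.7·1.5/5.7 = 1.7632.

MAP: 1.5000. Posterior mean: 1.7632.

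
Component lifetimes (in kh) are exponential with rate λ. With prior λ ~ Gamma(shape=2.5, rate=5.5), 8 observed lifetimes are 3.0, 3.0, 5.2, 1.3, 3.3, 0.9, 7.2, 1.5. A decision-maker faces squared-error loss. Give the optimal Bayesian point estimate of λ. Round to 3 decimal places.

0.340

Σ times = 25.4. Posterior: Gamma(shape = 2.5+8 = 10.5, rate = 5.5+25.4 = 30.9).
Mode = (α−1)/β = 9.5/30.9 = 0.307.
Mean = α/β = 10.5/30.9 = 0.340.
Squared-error loss ⇒ the optimal estimator is the posterior mean.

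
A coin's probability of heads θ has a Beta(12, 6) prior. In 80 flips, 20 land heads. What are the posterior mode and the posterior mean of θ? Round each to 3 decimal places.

Posterior: Beta(12+20, 6+60) = Beta(32, 66).
Mode = (32−1)/(32+66−2) = 31/96 = 0.323.
Mean = 32/(32+66) = 32/98 = 0.327.

posterior mode = 0.323, posterior mean = 0.327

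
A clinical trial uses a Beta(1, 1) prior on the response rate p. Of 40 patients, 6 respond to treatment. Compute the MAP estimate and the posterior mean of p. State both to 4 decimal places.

Posterior: Beta(1+6, 1+34) = Beta(7, 35).
Mode = (7−1)/(7+35−2) = 6/40 = 0.1500.
With a flat prior the MAP equals the MLE, 6/40.
Mean = 7/(7+35) = 7/42 = 0.1667.

MAP = 0.1500, posterior mean = 0.1667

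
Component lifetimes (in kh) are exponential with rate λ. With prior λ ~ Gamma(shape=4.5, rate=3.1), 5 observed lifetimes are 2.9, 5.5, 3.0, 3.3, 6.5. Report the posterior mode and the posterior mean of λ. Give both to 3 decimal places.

Σ times = 21.2. Posterior: Gamma(shape = 4.5+5 = 9.5, rate = 3.1+21.2 = 24.3).
Mode = (α−1)/β = 8.5/24.3 = 0.350.
Mean = α/β = 9.5/24.3 = 0.391.
The mean is pulled above the mode by the posterior's right skew.

λ_MAP = 0.350, E[λ|data] = 0.391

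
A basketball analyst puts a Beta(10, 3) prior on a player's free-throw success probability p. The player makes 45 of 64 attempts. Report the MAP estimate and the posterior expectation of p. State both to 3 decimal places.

MAP estimate = 0.720, posterior expectation = 0.714

Posterior: Beta(10+45, 3+19) = Beta(55, 22).
Mode = (55−1)/(55+22−2) = 54/75 = 0.720.
Mean = 55/(55+22) = 55/77 = 0.714.
The mean is pulled below the mode by the posterior's left skew.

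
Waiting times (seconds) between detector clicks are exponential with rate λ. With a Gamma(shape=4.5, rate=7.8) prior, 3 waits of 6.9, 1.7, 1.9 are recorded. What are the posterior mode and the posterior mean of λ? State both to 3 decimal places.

posterior mode = 0.355, posterior mean = 0.410

Σ times = 10.5. Posterior: Gamma(shape = 4.5+3 = 7.5, rate = 7.8+10.5 = 18.3).
Mode = (α−1)/β = 6.5/18.3 = 0.355.
Mean = α/β = 7.5/18.3 = 0.410.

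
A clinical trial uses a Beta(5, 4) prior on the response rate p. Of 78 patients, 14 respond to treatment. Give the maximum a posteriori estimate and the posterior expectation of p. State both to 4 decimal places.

MAP: 0.2118. Posterior mean: 0.2184.

Posterior: Beta(5+14, 4+64) = Beta(19, 68).
Mode = (19−1)/(19+68−2) = 18/85 = 0.2118.
Mean = 19/(19+68) = 19/87 = 0.2184.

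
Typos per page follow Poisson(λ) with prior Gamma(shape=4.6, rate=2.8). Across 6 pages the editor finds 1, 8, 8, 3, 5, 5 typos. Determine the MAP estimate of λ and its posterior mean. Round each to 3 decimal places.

λ_MAP = 3.818, E[λ|data] = 3.932

Σ counts = 30. Posterior: Gamma(shape = 4.6+30 = 34.6, rate = 2.8+6 = 8.8).
Mode = (α−1)/β = 33.6/8.8 = 3.818.
Mean = α/β = 34.6/8.8 = 3.932.
Right-skewed posterior ⇒ mode < mean.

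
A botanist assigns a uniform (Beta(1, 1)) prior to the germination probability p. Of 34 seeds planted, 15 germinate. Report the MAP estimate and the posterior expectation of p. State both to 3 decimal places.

Posterior: Beta(1+15, 1+19) = Beta(16, 20).
Mode = (16−1)/(16+20−2) = 15/34 = 0.441.
With a flat prior the MAP equals the MLE, 15/34.
Mean = 16/(16+20) = 16/36 = 0.444.
The mean is pulled above the mode by the posterior's right skew.

p_MAP = 0.441, E[p|data] = 0.444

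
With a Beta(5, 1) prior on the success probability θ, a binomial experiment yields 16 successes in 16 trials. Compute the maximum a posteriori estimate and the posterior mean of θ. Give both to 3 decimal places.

MAP: 1.000. Posterior mean: 0.955.

Posterior: Beta(5+16, 1+0) = Beta(21, 1).
Since β = 1 ≤ 1 and α > 1, the Beta density is monotone increasing on [0,1]; the mode is at 1.
Mean = 21/(21+1) = 0.955.
The posterior is left-skewed, so the mode exceeds the mean.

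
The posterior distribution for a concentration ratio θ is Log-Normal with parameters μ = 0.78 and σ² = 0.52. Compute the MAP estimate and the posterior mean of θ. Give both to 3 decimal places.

MAP estimate = 1.297, posterior mean = 2.829

Mode = exp(μ − σ²) = exp(0.26) = 1.297.
Mean = exp(μ + σ²/2) = exp(1.040) = 2.829.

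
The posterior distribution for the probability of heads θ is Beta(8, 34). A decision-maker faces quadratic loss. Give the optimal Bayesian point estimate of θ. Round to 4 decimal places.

Mode = (8−1)/(8+34−2) = 7/40 = 0.1750.
Mean = 8/(8+34) = 8/42 = 0.1905.
Quadratic loss ⇒ the optimal estimator is the posterior mean.

0.1905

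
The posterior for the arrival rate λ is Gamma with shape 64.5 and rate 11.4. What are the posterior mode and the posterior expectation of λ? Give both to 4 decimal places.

Mode = (α−1)/β = 63.5/11.4 = 5.5702.
Mean = α/β = 64.5/11.4 = 5.6579.

λ_MAP = 5.5702, E[λ|data] = 5.6579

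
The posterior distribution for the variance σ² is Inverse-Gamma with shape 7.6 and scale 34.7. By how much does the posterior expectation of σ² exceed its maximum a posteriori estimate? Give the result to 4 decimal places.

Mode = β/(α+1) = 34.7/8.6 = 4.0349.
Mean = β/(α−1) = 34.7/6.6 = 5.2576.
Difference = 5.2576 − 4.0349 = 1.2227.

1.2227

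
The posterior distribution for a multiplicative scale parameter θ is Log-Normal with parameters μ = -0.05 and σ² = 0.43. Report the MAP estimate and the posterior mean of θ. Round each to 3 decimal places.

Mode = exp(μ − σ²) = exp(-0.48) = 0.619.
Mean = exp(μ + σ²/2) = exp(0.165) = 1.179.

MAP = 0.619; posterior mean = 1.179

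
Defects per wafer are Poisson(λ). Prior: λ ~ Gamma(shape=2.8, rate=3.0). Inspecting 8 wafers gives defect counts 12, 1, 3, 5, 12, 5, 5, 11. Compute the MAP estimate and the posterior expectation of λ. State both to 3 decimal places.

Σ counts = 54. Posterior: Gamma(shape = 2.8+54 = 56.8, rate = 3.0+8 = 11.0).
Mode = (α−1)/β = 55.8/11.0 = 5.073.
Mean = α/β = 56.8/11.0 = 5.164.
Right-skewed posterior ⇒ mode < mean.

MAP = 5.073, posterior mean = 5.164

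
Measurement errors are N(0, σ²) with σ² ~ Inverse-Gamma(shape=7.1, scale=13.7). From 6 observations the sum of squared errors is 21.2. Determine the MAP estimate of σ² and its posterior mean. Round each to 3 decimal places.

MAP estimate = 2.189, posterior mean = 2.670

Posterior: Inverse-Gamma(shape = 7.1+6/2 = 10.1, scale = 13.7+21.2/2 = 24.3).
Mode = β/(α+1) = 24.3/11.1 = 2.189.
Mean = β/(α−1) = 24.3/9.1 = 2.670.
The posterior is right-skewed, so the mean exceeds the mode.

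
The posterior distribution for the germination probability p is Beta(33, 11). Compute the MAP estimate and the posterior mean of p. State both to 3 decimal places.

Mode = (33−1)/(33+11−2) = 32/42 = 0.762.
Mean = 33/(33+11) = 33/44 = 0.750.

MAP: 0.762. Posterior mean: 0.750.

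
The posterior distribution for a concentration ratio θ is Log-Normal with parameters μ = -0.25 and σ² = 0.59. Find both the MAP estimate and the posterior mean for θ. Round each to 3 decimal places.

Mode = exp(μ − σ²) = exp(-0.84) = 0.432.
Mean = exp(μ + σ²/2) = exp(0.045) = 1.046.

MAP = 0.432; posterior mean = 1.046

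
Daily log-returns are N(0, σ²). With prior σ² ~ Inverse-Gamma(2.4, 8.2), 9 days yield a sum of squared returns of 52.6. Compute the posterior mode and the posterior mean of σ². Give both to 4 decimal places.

MAP: 4.3671. Posterior mean: 5.8475.

Posterior: Inverse-Gamma(shape = 2.4+9/2 = 6.9, scale = 8.2+52.6/2 = 34.5).
Mode = β/(α+1) = 34.5/7.9 = 4.3671.
Mean = β/(α−1) = 34.5/5.9 = 5.8475.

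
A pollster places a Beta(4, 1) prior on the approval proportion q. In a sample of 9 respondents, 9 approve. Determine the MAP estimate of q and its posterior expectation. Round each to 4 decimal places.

MAP = 1.0000, posterior mean = 0.9286

Posterior: Beta(4+9, 1+0) = Beta(13, 1).
Since β = 1 ≤ 1 and α > 1, the Beta density is monotone increasing on [0,1]; the mode is at 1.
Mean = 13/(13+1) = 0.9286.
The mean is pulled below the mode by the posterior's left skew.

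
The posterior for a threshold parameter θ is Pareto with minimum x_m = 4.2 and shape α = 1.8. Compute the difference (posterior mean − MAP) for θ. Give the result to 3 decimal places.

The Pareto density is strictly decreasing on [x_m, ∞), so the mode is x_m = 4.200.
Mean = α·x_m/(α−1) = 1.8·4.2/0.8 = 9.450.
Difference = 9.450 − 4.200 = 5.250.

5.250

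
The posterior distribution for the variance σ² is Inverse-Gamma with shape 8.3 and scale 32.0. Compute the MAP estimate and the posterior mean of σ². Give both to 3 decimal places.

MAP = 3.441, posterior mean = 4.384

Mode = β/(α+1) = 32.0/9.3 = 3.441.
Mean = β/(α−1) = 32.0/7.3 = 4.384.
Right-skewed posterior ⇒ mode < mean.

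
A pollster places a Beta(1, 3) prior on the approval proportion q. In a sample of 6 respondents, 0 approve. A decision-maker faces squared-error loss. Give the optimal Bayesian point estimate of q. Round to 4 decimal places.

Posterior: Beta(1+0, 3+6) = Beta(1, 9).
Since α = 1 ≤ 1 and β > 1, the Beta density is monotone decreasing on [0,1]; the mode is at 0.
Mean = 1/(1+9) = 0.1000.
Squared-error loss ⇒ the optimal estimator is the posterior mean.

0.1000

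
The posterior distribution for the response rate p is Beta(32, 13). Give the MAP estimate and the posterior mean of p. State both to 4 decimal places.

MAP = 0.7209; posterior mean = 0.7111

Mode = (32−1)/(32+13−2) = 31/43 = 0.7209.
Mean = 32/(32+13) = 32/45 = 0.7111.
Mode > mean: the posterior has a left tail.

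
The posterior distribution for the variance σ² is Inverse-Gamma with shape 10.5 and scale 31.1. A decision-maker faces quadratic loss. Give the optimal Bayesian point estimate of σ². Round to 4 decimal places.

Mode = β/(α+1) = 31.1/11.5 = 2.7043.
Mean = β/(α−1) = 31.1/9.5 = 3.2737.
Quadratic loss ⇒ the optimal estimator is the posterior mean.

3.2737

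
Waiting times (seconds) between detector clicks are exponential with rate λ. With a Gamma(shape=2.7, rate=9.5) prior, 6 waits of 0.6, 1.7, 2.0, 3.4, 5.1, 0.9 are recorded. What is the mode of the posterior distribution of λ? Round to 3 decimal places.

Σ times = 13.7. Posterior: Gamma(shape = 2.7+6 = 8.7, rate = 9.5+13.7 = 23.2).
Mode = (α−1)/β = 7.7/23.2 = 0.332.
Mean = α/β = 8.7/23.2 = 0.375.
This is the posterior mode — the MAP estimate.

0.332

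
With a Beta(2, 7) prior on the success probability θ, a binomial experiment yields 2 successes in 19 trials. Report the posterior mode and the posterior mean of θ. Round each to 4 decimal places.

Posterior: Beta(2+2, 7+17) = Beta(4, 24).
Mode = (4−1)/(4+24−2) = 3/26 = 0.1154.
Mean = 4/(4+24) = 4/28 = 0.1429.
The posterior is right-skewed, so the mean exceeds the mode.

posterior mode = 0.1154, posterior mean = 0.1429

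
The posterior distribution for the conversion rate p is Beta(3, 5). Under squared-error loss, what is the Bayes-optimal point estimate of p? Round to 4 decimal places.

0.3750

Mode = (3−1)/(3+5−2) = 2/6 = 0.3333.
Mean = 3/(3+5) = 3/8 = 0.3750.
Squared-error loss ⇒ the optimal estimator is the posterior mean.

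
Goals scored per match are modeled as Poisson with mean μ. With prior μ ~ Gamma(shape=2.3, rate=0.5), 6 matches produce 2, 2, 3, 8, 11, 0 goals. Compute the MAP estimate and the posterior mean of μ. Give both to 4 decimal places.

Σ counts = 26. Posterior: Gamma(shape = 2.3+26 = 28.3, rate = 0.5+6 = 6.5).
Mode = (α−1)/β = 27.3/6.5 = 4.2000.
Mean = α/β = 28.3/6.5 = 4.3538.
The posterior is right-skewed, so the mean exceeds the mode.

MAP: 4.2000. Posterior mean: 4.3538.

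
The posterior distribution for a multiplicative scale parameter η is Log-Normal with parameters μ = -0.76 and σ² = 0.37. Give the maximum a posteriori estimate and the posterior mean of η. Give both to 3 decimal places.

MAP: 0.323. Posterior mean: 0.563.

Mode = exp(μ − σ²) = exp(-1.13) = 0.323.
Mean = exp(μ + σ²/2) = exp(-0.575) = 0.563.
Right-skewed posterior ⇒ mode < mean.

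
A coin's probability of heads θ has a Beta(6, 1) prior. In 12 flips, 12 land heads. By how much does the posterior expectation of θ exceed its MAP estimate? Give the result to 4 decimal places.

-0.0526

Posterior: Beta(6+12, 1+0) = Beta(18, 1).
Since β = 1 ≤ 1 and α > 1, the Beta density is monotone increasing on [0,1]; the mode is at 1.
Mean = 18/(18+1) = 0.9474.
Difference = 0.9474 − 1.0000 = -0.0526.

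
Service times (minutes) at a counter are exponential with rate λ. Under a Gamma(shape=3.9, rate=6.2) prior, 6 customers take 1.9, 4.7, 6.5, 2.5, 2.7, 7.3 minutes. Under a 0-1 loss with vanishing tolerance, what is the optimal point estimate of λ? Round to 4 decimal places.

Σ times = 25.6. Posterior: Gamma(shape = 3.9+6 = 9.9, rate = 6.2+25.6 = 31.8).
Mode = (α−1)/β = 8.9/31.8 = 0.2799.
Mean = α/β = 9.9/31.8 = 0.3113.
This is the posterior mode — the MAP estimate.

0.2799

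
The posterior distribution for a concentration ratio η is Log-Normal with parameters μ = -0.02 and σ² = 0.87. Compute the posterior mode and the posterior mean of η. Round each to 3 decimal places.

MAP = 0.411; posterior mean = 1.514

Mode = exp(μ − σ²) = exp(-0.89) = 0.411.
Mean = exp(μ + σ²/2) = exp(0.415) = 1.514.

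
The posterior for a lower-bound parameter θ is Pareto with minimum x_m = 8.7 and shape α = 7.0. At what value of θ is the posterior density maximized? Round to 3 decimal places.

8.700

The Pareto density is strictly decreasing on [x_m, ∞), so the mode is x_m = 8.700.
Mean = α·x_m/(α−1) = 7.0·8.7/6.0 = 10.150.
This is the posterior mode — the MAP estimate.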